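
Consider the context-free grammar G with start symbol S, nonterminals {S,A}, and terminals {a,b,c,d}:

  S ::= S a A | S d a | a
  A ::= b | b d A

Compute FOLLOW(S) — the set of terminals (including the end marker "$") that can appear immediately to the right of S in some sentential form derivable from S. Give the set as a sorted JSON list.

Compute FIRST by fixpoint:
[1]
  A via A→b: +{b}
  S via S→a: +{a}
  S: {a}  A: {b}
[2] (stable)
  S: {a}  A: {b}

FOLLOW sets:
seed FOLLOW(S) with $
pass 1:
  S→S a A: FOLLOW(S) ⊇ FIRST(a) = {a}; new: +{a}
  S→S a A: FOLLOW(A) ⊇ FOLLOW(S) ⊇ {$,a}; new: +{$,a}
  S→S d a: FOLLOW(S) ⊇ FIRST(d) = {d}; new: +{d}
  FOLLOW[S]={$,a,d}  FOLLOW[A]={$,a}
pass 2:
  S→S a A: FOLLOW(A) ⊇ FOLLOW(S) ⊇ {$,a,d}; new: +{d}
  FOLLOW[S]={$,a,d}  FOLLOW[A]={$,a,d}
pass 3: done
  FOLLOW[S]={$,a,d}  FOLLOW[A]={$,a,d}

FOLLOW(S) = ["$", "a", "d"]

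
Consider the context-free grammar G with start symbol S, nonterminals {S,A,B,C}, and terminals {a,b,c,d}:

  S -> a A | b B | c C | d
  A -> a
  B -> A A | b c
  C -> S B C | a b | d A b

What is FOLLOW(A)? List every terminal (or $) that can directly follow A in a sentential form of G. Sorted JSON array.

FIRST sets, iterate to fixpoint:
round 1:
  A via A→a: +{a}
  B via B→A A: +{a}
  B via B→b c: +{b}
  C via C→a b: +{a}
  C via C→d A b: +{d}
  S via S→a A: +{a}
  S via S→b B: +{b}
  S via S→c C: +{c}
  S via S→d: +{d}
  FIRST[S]={a,b,c,d}  FIRST[A]={a}  FIRST[B]={a,b}  FIRST[C]={a,d}
round 2:
  C via C→S B C: +{b,c}
  FIRST[S]={a,b,c,d}  FIRST[A]={a}  FIRST[B]={a,b}  FIRST[C]={a,b,c,d}
round 3: — fixpoint
  FIRST[S]={a,b,c,d}  FIRST[A]={a}  FIRST[B]={a,b}  FIRST[C]={a,b,c,d}

FOLLOW iteration:
seed FOLLOW(S) with $
pass 1:
  B→A A: FOLLOW(A) ⊇ FIRST(A) = {a}; new: +{a}
  C→S B C: FOLLOW(S) ⊇ FIRST(B) = {a,b}; new: +{a,b}
  C→S B C: FOLLOW(B) ⊇ FIRST(C) = {a,b,c,d}; new: +{a,b,c,d}
  C→d A b: FOLLOW(A) ⊇ FIRST(b) = {b}; new: +{b}
  S→a A: FOLLOW(A) ⊇ FOLLOW(S) ⊇ {$,a,b}; new: +{$}
  S→b B: FOLLOW(B) ⊇ FOLLOW(S) ⊇ {$,a,b}; new: +{$}
  S→c C: FOLLOW(C) ⊇ FOLLOW(S) ⊇ {$,a,b}; new: +{$,a,b}
  S: {$,a,b}  A: {$,a,b}  B: {$,a,b,c,d}  C: {$,a,b}
pass 2:
  B→A A: FOLLOW(A) ⊇ FOLLOW(B) ⊇ {$,a,b,c,d}; new: +{c,d}
  S: {$,a,b}  A: {$,a,b,c,d}  B: {$,a,b,c,d}  C: {$,a,b}
pass 3: done
  S: {$,a,b}  A: {$,a,b,c,d}  B: {$,a,b,c,d}  C: {$,a,b}

FOLLOW(A) = ["$", "a", "b", "c", "d"]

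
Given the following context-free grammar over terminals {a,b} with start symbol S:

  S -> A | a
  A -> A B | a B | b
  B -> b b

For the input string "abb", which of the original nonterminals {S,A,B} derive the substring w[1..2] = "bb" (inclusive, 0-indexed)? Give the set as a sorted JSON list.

Convert to CNF:
  S -> A B | T0 B | a | b
  A -> A B | T0 B | b
  B -> T1 T1
  T0 -> a
  T1 -> b

CYK table (by increasing span) (cells [i..j] with 1 ≤ i ≤ j ≤ 2 only):
  cell(1,1) b: {A,S,T1}  orig:{A,S}
  cell(2,2) b: {A,S,T1}  orig:{A,S}
  cell(1,2) bb: {B}

Original NTs in T[1,2] deriving "bb": ["B"]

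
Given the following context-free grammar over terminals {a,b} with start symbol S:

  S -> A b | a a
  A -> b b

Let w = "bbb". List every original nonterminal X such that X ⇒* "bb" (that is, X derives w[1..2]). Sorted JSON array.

Convert to CNF:
  S -> A T0 | T1 T1
  A -> T0 T0
  T0 -> b
  T1 -> a

CYK table (by increasing span), restricted to cells inside w[1..2]:
  [1..1]={T0}  "b"  orig:{}
  [2..2]={T0}  "b"  orig:{}
  [1..2]={A}  "bb"

Original NTs in T[1,2] deriving "bb": ["A"]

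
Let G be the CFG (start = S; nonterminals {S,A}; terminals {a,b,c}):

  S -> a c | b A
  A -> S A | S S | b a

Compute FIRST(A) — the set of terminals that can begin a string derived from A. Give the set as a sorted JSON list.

FIRST iteration:
iter 1:
  A via A→b a: +{b}
  S via S→a c: +{a}
  S via S→b A: +{b}
  FIRST[S]={a,b}  FIRST[A]={b}
iter 2:
  A via A→S A: +{a}
  FIRST[S]={a,b}  FIRST[A]={a,b}
iter 3: (no change)
  FIRST[S]={a,b}  FIRST[A]={a,b}

FIRST(A) = ["a", "b"]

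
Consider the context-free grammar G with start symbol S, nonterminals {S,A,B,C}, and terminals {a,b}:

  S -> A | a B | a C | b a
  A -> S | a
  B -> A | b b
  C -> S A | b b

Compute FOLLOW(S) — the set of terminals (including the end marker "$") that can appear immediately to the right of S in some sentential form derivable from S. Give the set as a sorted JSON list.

FIRST iteration:
round 1:
  A via A→a: +{a}
  B via B→A: +{a}
  B via B→b b: +{b}
  C via C→b b: +{b}
  S via S→A: +{a}
  S via S→b a: +{b}
  FIRST[S]={a,b}  FIRST[A]={a}  FIRST[B]={a,b}  FIRST[C]={b}
round 2:
  A via A→S: +{b}
  C via C→S A: +{a}
  FIRST[S]={a,b}  FIRST[A]={a,b}  FIRST[B]={a,b}  FIRST[C]={a,b}
round 3: (no change)
  FIRST[S]={a,b}  FIRST[A]={a,b}  FIRST[B]={a,b}  FIRST[C]={a,b}

Compute FOLLOW by fixpoint:
initialize: $ ∈ FOLLOW(S)
pass 1:
  C→S A: FOLLOW(S) ⊇ FIRST(A) = {a,b}; new: +{a,b}
  S→A: FOLLOW(A) ⊇ FOLLOW(S) ⊇ {$,a,b}; new: +{$,a,b}
  S→a B: FOLLOW(B) ⊇ FOLLOW(S) ⊇ {$,a,b}; new: +{$,a,b}
  S→a C: FOLLOW(C) ⊇ FOLLOW(S) ⊇ {$,a,b}; new: +{$,a,b}
  S: {$,a,b}  A: {$,a,b}  B: {$,a,b}  C: {$,a,b}
pass 2: (no change)
  S: {$,a,b}  A: {$,a,b}  B: {$,a,b}  C: {$,a,b}

FOLLOW(S) = ["$", "a", "b"]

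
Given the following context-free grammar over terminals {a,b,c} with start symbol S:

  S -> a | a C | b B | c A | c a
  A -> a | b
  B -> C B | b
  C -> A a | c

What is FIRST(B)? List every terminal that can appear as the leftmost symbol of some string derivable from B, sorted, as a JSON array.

Compute FIRST by fixpoint:
iter 1:
  A via A→a: +{a}
  A via A→b: +{b}
  B via B→b: +{b}
  C via C→A a: +{a,b}
  C via C→c: +{c}
  S via S→a: +{a}
  S via S→b B: +{b}
  S via S→c A: +{c}
  S: {a,b,c}  A: {a,b}  B: {b}  C: {a,b,c}
iter 2:
  B via B→C B: +{a,c}
  S: {a,b,c}  A: {a,b}  B: {a,b,c}  C: {a,b,c}
iter 3: done
  S: {a,b,c}  A: {a,b}  B: {a,b,c}  C: {a,b,c}

FIRST(B) = ["a", "b", "c"]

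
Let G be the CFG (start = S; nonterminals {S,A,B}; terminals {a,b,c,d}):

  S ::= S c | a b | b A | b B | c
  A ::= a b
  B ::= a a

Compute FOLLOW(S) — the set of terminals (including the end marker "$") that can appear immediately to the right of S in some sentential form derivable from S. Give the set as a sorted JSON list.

FIRST sets, iterate to fixpoint:
round 1:
  A via A→a b: +{a}
  B via B→a a: +{a}
  S via S→a b: +{a}
  S via S→b A: +{b}
  S via S→c: +{c}
  FIRST(S)={a,b,c}  FIRST(A)={a}  FIRST(B)={a}
round 2: done
  FIRST(S)={a,b,c}  FIRST(A)={a}  FIRST(B)={a}

FOLLOW iteration:
FOLLOW(S) := {$}
[1]
  S→S c: FOLLOW(S) ⊇ FIRST(c) = {c}; new: +{c}
  S→b A: FOLLOW(A) ⊇ FOLLOW(S) ⊇ {$,c}; new: +{$,c}
  S→b B: FOLLOW(B) ⊇ FOLLOW(S) ⊇ {$,c}; new: +{$,c}
  FOLLOW(S)={$,c}  FOLLOW(A)={$,c}  FOLLOW(B)={$,c}
[2] done
  FOLLOW(S)={$,c}  FOLLOW(A)={$,c}  FOLLOW(B)={$,c}

FOLLOW(S) = ["$", "c"]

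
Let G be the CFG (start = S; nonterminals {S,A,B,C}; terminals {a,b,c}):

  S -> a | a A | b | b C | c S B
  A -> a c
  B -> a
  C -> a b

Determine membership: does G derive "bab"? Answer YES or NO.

CNF form of G:
  S -> T0 A | T1 X3 | T2 C | a | b
  A -> T0 T1
  B -> a
  C -> T0 T2
  T0 -> a
  T1 -> c
  T2 -> b
  X3 -> S B

CYK table (by increasing span):
  T[0,0] 'b' = {S,T2}  orig:{S}
  T[1,1] 'a' = {B,S,T0}  orig:{B,S}
  T[2,2] 'b' = {S,T2}  orig:{S}
  T[0,1] 'ba' = {X3}  orig:{}
  T[1,2] 'ab' = {C}
  T[0,2] 'bab' = {S}

S ∈ T[0,2] ⇒ YES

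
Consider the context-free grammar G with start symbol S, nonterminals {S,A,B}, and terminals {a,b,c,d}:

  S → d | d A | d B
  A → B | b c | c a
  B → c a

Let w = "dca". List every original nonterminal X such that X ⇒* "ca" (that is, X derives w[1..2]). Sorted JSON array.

CNF form of G:
  S -> T3 A | T3 B | d
  A -> T0 T1 | T1 T2
  B -> T1 T2
  T0 -> b
  T1 -> c
  T2 -> a
  T3 -> d

CYK fill (cells [i..j] with 1 ≤ i ≤ j ≤ 2 only):
  T[1,1] 'c' = {T1}  orig:{}
  T[2,2] 'a' = {T2}  orig:{}
  T[1,2] 'ca' = {A,B}

Original NTs in T[1,2] deriving "ca": ["A", "B"]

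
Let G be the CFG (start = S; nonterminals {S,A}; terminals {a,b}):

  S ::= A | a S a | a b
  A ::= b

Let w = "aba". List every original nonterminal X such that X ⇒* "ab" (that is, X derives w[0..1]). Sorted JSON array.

Convert to CNF:
  S -> T0 T1 | T0 X2 | b
  A -> b
  T0 -> a
  T1 -> b
  X2 -> S T0

Fill CYK table bottom-up, restricted to cells inside w[0..1]:
  [0..0]={T0}  "a"  orig:{}
  [1..1]={A,S,T1}  "b"  orig:{A,S}
  [0..1]={S}  "ab"

Original NTs in T[0,1] deriving "ab": ["S"]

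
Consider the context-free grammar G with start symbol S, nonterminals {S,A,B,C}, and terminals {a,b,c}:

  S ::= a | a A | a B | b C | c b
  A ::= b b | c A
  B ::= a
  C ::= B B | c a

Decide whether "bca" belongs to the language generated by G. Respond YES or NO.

CNF form of G:
  S -> T0 C | T1 T0 | T2 A | T2 B | a
  A -> T0 T0 | T1 A
  B -> a
  C -> B B | T1 T2
  T0 -> b
  T1 -> c
  T2 -> a

CYK fill:
  T[0,0] 'b' = {T0}  orig:{}
  T[1,1] 'c' = {T1}  orig:{}
  T[2,2] 'a' = {B,S,T2}  orig:{B,S}
  T[0,1] 'bc' = ∅
  T[1,2] 'ca' = {C}
  T[0,2] 'bca' = {S}

S ∈ T[0,2] ⇒ YES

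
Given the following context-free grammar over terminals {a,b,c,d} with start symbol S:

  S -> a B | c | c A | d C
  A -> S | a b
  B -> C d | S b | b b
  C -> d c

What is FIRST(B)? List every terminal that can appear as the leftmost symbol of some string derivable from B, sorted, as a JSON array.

FIRST iteration:
[1]
  A via A→a b: +{a}
  B via B→b b: +{b}
  C via C→d c: +{d}
  S via S→a B: +{a}
  S via S→c: +{c}
  S via S→d C: +{d}
  FIRST(S)={a,c,d}  FIRST(A)={a}  FIRST(B)={b}  FIRST(C)={d}
[2]
  A via A→S: +{c,d}
  B via B→C d: +{d}
  B via B→S b: +{a,c}
  FIRST(S)={a,c,d}  FIRST(A)={a,c,d}  FIRST(B)={a,b,c,d}  FIRST(C)={d}
[3] (stable)
  FIRST(S)={a,c,d}  FIRST(A)={a,c,d}  FIRST(B)={a,b,c,d}  FIRST(C)={d}

FIRST(B) = ["a", "b", "c", "d"]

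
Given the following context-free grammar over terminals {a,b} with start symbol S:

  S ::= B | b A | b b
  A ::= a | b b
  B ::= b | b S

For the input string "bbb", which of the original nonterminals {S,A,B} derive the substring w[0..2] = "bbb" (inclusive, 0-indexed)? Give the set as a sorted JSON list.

CNF form of G:
  S -> T0 A | T0 S | T0 T0 | b
  A -> T0 T0 | a
  B -> T0 S | b
  T0 -> b

CYK table (by increasing span) — only the sub-triangle for w[0..2]:
  [0..0]={B,S,T0}  "b"  orig:{B,S}
  [1..1]={B,S,T0}  "b"  orig:{B,S}
  [2..2]={B,S,T0}  "b"  orig:{B,S}
  [0..1]={A,B,S}  "bb"
  [1..2]={A,B,S}  "bb"
  [0..2]={B,S}  "bbb"

Original NTs in T[0,2] deriving "bbb": ["B", "S"]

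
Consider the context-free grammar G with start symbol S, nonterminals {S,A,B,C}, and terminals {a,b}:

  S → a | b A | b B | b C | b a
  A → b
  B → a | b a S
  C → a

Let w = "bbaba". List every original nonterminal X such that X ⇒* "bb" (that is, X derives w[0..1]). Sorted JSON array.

CNF form of G:
  S -> T0 A | T0 B | T0 C | T0 T1 | a
  A -> b
  B -> T0 X2 | a
  C -> a
  T0 -> b
  T1 -> a
  X2 -> T1 S

CYK fill (cells [i..j] with 0 ≤ i ≤ j ≤ 1 only):
  [0..0]={A,T0}  "b"  orig:{A}
  [1..1]={A,T0}  "b"  orig:{A}
  [0..1]={S}  "bb"

Original NTs in T[0,1] deriving "bb": ["S"]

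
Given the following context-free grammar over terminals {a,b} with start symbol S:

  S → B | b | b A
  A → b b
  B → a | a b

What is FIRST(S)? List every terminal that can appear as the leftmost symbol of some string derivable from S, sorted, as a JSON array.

FIRST sets, iterate to fixpoint:
round 1:
  A via A→b b: +{b}
  B via B→a: +{a}
  S via S→B: +{a}
  S via S→b: +{b}
  S: {a,b}  A: {b}  B: {a}
round 2: done
  S: {a,b}  A: {b}  B: {a}

FIRST(S) = ["a", "b"]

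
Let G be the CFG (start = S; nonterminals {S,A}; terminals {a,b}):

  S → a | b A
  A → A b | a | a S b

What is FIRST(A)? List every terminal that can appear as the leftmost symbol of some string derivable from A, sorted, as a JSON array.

Compute FIRST by fixpoint:
[1]
  A via A→a: +{a}
  S via S→a: +{a}
  S via S→b A: +{b}
  S: {a,b}  A: {a}
[2] — fixpoint
  S: {a,b}  A: {a}

FIRST(A) = ["a"]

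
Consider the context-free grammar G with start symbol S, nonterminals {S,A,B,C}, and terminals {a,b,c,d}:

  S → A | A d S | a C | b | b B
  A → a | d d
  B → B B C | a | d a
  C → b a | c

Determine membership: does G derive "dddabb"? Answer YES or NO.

CNF form of G:
  S -> A X4 | T0 T0 | T1 C | T2 B | a | b
  A -> T0 T0 | a
  B -> B X3 | T0 T1 | a
  C -> T2 T1 | c
  T0 -> d
  T1 -> a
  T2 -> b
  X3 -> B C
  X4 -> T0 S

CYK fill:
  cell(0,0) d: {T0}  orig:{}
  cell(1,1) d: {T0}  orig:{}
  cell(2,2) d: {T0}  orig:{}
  cell(3,3) a: {A,B,S,T1}  orig:{A,B,S}
  cell(4,4) b: {S,T2}  orig:{S}
  cell(5,5) b: {S,T2}  orig:{S}
  cell(0,1) dd: {A,S}
  cell(1,2) dd: {A,S}
  cell(2,3) da: {B,X4}  orig:{B}
  cell(3,4) ab: ∅
  cell(4,5) bb: ∅
  cell(0,2) ddd: {X4}  orig:{}
  cell(1,3) dda: ∅
  cell(2,4) dab: ∅
  cell(3,5) abb: ∅
  cell(0,3) ddda: {S}
  cell(1,4) ddab: ∅
  cell(2,5) dabb: ∅
  cell(0,4) dddab: ∅
  cell(1,5) ddabb: ∅
  cell(0,5) dddabb: ∅

S ∉ T[0,5] ⇒ NO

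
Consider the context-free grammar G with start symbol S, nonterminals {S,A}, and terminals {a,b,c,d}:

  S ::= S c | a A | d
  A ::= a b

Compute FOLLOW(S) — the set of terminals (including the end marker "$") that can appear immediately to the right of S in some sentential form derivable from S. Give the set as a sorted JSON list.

FIRST sets, iterate to fixpoint:
round 1:
  A via A→a b: +{a}
  S via S→a A: +{a}
  S via S→d: +{d}
  FIRST(S)={a,d}  FIRST(A)={a}
round 2: — fixpoint
  FIRST(S)={a,d}  FIRST(A)={a}

Compute FOLLOW by fixpoint:
initialize: $ ∈ FOLLOW(S)
pass 1:
  S→S c: FOLLOW(S) ⊇ FIRST(c) = {c}; new: +{c}
  S→a A: FOLLOW(A) ⊇ FOLLOW(S) ⊇ {$,c}; new: +{$,c}
  FOLLOW[S]={$,c}  FOLLOW[A]={$,c}
pass 2: (stable)
  FOLLOW[S]={$,c}  FOLLOW[A]={$,c}

FOLLOW(S) = ["$", "c"]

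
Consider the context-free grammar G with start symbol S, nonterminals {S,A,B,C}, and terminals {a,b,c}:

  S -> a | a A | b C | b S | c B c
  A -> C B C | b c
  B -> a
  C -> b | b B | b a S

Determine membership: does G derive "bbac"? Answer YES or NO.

CNF form of G:
  S -> T0 C | T0 S | T1 X5 | T2 A | a
  A -> C X3 | T0 T1
  B -> a
  C -> T0 B | T0 X4 | b
  T0 -> b
  T1 -> c
  T2 -> a
  X3 -> B C
  X4 -> T2 S
  X5 -> B T1

CYK fill:
  [0..0]={C,T0}  "b"  orig:{C}
  [1..1]={C,T0}  "b"  orig:{C}
  [2..2]={B,S,T2}  "a"  orig:{B,S}
  [3..3]={T1}  "c"  orig:{}
  [0..1]={S}  "bb"
  [1..2]={C,S}  "ba"
  [2..3]={X5}  "ac"  orig:{}
  [0..2]={S}  "bba"
  [1..3]=∅  "bac"
  [0..3]=∅  "bbac"

S ∉ T[0,3] ⇒ NO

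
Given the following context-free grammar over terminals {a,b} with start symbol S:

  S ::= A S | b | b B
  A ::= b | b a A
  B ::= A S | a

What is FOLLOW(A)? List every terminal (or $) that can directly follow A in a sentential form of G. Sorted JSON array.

FIRST sets, iterate to fixpoint:
round 1:
  A via A→b: +{b}
  B via B→A S: +{b}
  B via B→a: +{a}
  S via S→A S: +{b}
  S: {b}  A: {b}  B: {a,b}
round 2: (stable)
  S: {b}  A: {b}  B: {a,b}

Compute FOLLOW by fixpoint:
initialize: $ ∈ FOLLOW(S)
pass 1:
  B→A S: FOLLOW(A) ⊇ FIRST(S) = {b}; new: +{b}
  S→b B: FOLLOW(B) ⊇ FOLLOW(S) ⊇ {$}; new: +{$}
  FOLLOW(S)={$}  FOLLOW(A)={b}  FOLLOW(B)={$}
pass 2: done
  FOLLOW(S)={$}  FOLLOW(A)={b}  FOLLOW(B)={$}

FOLLOW(A) = ["b"]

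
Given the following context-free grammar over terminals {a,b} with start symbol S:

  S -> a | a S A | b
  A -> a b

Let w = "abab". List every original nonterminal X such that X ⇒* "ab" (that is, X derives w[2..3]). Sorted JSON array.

Convert to CNF:
  S -> T0 X2 | a | b
  A -> T0 T1
  T0 -> a
  T1 -> b
  X2 -> S A

Fill CYK table bottom-up — only the sub-triangle for w[2..3]:
  T[2,2] 'a' = {S,T0}  orig:{S}
  T[3,3] 'b' = {S,T1}  orig:{S}
  T[2,3] 'ab' = {A}

Original NTs in T[2,3] deriving "ab": ["A"]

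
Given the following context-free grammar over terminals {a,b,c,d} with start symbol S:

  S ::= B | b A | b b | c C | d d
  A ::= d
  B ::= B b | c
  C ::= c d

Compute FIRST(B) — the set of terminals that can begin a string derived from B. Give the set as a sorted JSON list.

Compute FIRST by fixpoint:
pass 1:
  A via A→d: +{d}
  B via B→c: +{c}
  C via C→c d: +{c}
  S via S→B: +{c}
  S via S→b A: +{b}
  S via S→d d: +{d}
  FIRST[S]={b,c,d}  FIRST[A]={d}  FIRST[B]={c}  FIRST[C]={c}
pass 2: (no change)
  FIRST[S]={b,c,d}  FIRST[A]={d}  FIRST[B]={c}  FIRST[C]={c}

FIRST(B) = ["c"]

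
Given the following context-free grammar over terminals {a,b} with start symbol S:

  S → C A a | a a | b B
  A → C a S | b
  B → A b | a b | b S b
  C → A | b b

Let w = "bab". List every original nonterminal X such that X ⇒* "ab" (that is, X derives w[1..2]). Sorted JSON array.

CNF form of G:
  S -> C X5 | T0 T0 | T1 B
  A -> C X2 | b
  B -> A T1 | T0 T1 | T1 X3
  C -> C X4 | T1 T1 | b
  T0 -> a
  T1 -> b
  X2 -> T0 S
  X3 -> S T1
  X4 -> T0 S
  X5 -> A T0

CYK fill, restricted to cells inside w[1..2]:
  T[1,1] 'a' = {T0}  orig:{}
  T[2,2] 'b' = {A,C,T1}  orig:{A,C}
  T[1,2] 'ab' = {B}

Original NTs in T[1,2] deriving "ab": ["B"]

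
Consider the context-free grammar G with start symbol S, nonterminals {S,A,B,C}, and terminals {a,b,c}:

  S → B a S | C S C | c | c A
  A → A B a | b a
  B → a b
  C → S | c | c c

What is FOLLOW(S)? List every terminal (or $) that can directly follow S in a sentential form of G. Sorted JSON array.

FIRST iteration:
[1]
  A via A→b a: +{b}
  B via B→a b: +{a}
  C via C→c: +{c}
  S via S→B a S: +{a}
  S via S→C S C: +{c}
  S: {a,c}  A: {b}  B: {a}  C: {c}
[2]
  C via C→S: +{a}
  S: {a,c}  A: {b}  B: {a}  C: {a,c}
[3] done
  S: {a,c}  A: {b}  B: {a}  C: {a,c}

Compute FOLLOW by fixpoint:
seed FOLLOW(S) with $
iter 1:
  A→A B a: FOLLOW(A) ⊇ FIRST(B) = {a}; new: +{a}
  A→A B a: FOLLOW(B) ⊇ FIRST(a) = {a}; new: +{a}
  S→C S C: FOLLOW(C) ⊇ FIRST(S) = {a,c}; new: +{a,c}
  S→C S C: FOLLOW(S) ⊇ FIRST(C) = {a,c}; new: +{a,c}
  S→C S C: FOLLOW(C) ⊇ FOLLOW(S) ⊇ {$,a,c}; new: +{$}
  S→c A: FOLLOW(A) ⊇ FOLLOW(S) ⊇ {$,a,c}; new: +{$,c}
  FOLLOW(S)={$,a,c}  FOLLOW(A)={$,a,c}  FOLLOW(B)={a}  FOLLOW(C)={$,a,c}
iter 2: (stable)
  FOLLOW(S)={$,a,c}  FOLLOW(A)={$,a,c}  FOLLOW(B)={a}  FOLLOW(C)={$,a,c}

FOLLOW(S) = ["$", "a", "c"]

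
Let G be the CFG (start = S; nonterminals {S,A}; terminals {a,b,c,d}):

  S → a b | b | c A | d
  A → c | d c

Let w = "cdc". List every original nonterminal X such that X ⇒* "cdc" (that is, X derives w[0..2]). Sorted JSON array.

Convert to CNF:
  S -> T1 A | T2 T3 | b | d
  A -> T0 T1 | c
  T0 -> d
  T1 -> c
  T2 -> a
  T3 -> b

CYK fill (cells [i..j] with 0 ≤ i ≤ j ≤ 2 only):
  cell(0,0) c: {A,T1}  orig:{A}
  cell(1,1) d: {S,T0}  orig:{S}
  cell(2,2) c: {A,T1}  orig:{A}
  cell(0,1) cd: ∅
  cell(1,2) dc: {A}
  cell(0,2) cdc: {S}

Original NTs in T[0,2] deriving "cdc": ["S"]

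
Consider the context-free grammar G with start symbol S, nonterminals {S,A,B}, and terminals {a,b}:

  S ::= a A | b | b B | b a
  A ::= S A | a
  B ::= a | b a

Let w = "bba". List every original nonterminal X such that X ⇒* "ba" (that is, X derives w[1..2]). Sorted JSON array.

CNF form of G:
  S -> T0 B | T0 T1 | T1 A | b
  A -> S A | a
  B -> T0 T1 | a
  T0 -> b
  T1 -> a

Fill CYK table bottom-up, restricted to cells inside w[1..2]:
  T[1,1] 'b' = {S,T0}  orig:{S}
  T[2,2] 'a' = {A,B,T1}  orig:{A,B}
  T[1,2] 'ba' = {A,B,S}

Original NTs in T[1,2] deriving "ba": ["A", "B", "S"]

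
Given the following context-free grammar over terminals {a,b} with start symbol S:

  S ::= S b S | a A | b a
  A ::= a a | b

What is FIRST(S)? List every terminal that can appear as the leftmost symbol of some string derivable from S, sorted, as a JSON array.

FIRST sets, iterate to fixpoint:
[1]
  A via A→a a: +{a}
  A via A→b: +{b}
  S via S→a A: +{a}
  S via S→b a: +{b}
  S: {a,b}  A: {a,b}
[2] (stable)
  S: {a,b}  A: {a,b}

FIRST(S) = ["a", "b"]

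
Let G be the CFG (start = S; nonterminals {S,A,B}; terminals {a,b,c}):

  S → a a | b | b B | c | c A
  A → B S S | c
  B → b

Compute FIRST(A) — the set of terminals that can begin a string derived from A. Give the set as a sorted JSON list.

FIRST iteration:
[1]
  A via A→c: +{c}
  B via B→b: +{b}
  S via S→a a: +{a}
  S via S→b: +{b}
  S via S→c: +{c}
  FIRST(S)={a,b,c}  FIRST(A)={c}  FIRST(B)={b}
[2]
  A via A→B S S: +{b}
  FIRST(S)={a,b,c}  FIRST(A)={b,c}  FIRST(B)={b}
[3] — fixpoint
  FIRST(S)={a,b,c}  FIRST(A)={b,c}  FIRST(B)={b}

FIRST(A) = ["b", "c"]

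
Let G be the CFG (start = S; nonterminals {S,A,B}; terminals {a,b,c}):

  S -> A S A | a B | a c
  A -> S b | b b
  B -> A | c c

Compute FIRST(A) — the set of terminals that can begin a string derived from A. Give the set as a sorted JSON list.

Compute FIRST by fixpoint:
[1]
  A via A→b b: +{b}
  B via B→A: +{b}
  B via B→c c: +{c}
  S via S→A S A: +{b}
  S via S→a B: +{a}
  FIRST[S]={a,b}  FIRST[A]={b}  FIRST[B]={b,c}
[2]
  A via A→S b: +{a}
  B via B→A: +{a}
  FIRST[S]={a,b}  FIRST[A]={a,b}  FIRST[B]={a,b,c}
[3] (stable)
  FIRST[S]={a,b}  FIRST[A]={a,b}  FIRST[B]={a,b,c}

FIRST(A) = ["a", "b"]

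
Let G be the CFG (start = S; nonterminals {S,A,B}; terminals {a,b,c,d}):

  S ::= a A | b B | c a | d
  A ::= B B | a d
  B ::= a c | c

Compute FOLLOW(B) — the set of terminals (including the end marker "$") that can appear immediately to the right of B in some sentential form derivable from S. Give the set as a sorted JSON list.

FIRST sets, iterate to fixpoint:
round 1:
  A via A→a d: +{a}
  B via B→a c: +{a}
  B via B→c: +{c}
  S via S→a A: +{a}
  S via S→b B: +{b}
  S via S→c a: +{c}
  S via S→d: +{d}
  S: {a,b,c,d}  A: {a}  B: {a,c}
round 2:
  A via A→B B: +{c}
  S: {a,b,c,d}  A: {a,c}  B: {a,c}
round 3: — fixpoint
  S: {a,b,c,d}  A: {a,c}  B: {a,c}

FOLLOW iteration:
seed FOLLOW(S) with $
round 1:
  A→B B: FOLLOW(B) ⊇ FIRST(B) = {a,c}; new: +{a,c}
  S→a A: FOLLOW(A) ⊇ FOLLOW(S) ⊇ {$}; new: +{$}
  S→b B: FOLLOW(B) ⊇ FOLLOW(S) ⊇ {$}; new: +{$}
  FOLLOW(S)={$}  FOLLOW(A)={$}  FOLLOW(B)={$,a,c}
round 2: (stable)
  FOLLOW(S)={$}  FOLLOW(A)={$}  FOLLOW(B)={$,a,c}

FOLLOW(B) = ["$", "a", "c"]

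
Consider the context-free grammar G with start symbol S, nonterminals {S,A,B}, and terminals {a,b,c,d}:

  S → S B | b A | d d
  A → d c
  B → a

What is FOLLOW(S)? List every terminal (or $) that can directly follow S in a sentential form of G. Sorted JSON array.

FIRST sets, iterate to fixpoint:
[1]
  A via A→d c: +{d}
  B via B→a: +{a}
  S via S→b A: +{b}
  S via S→d d: +{d}
  FIRST[S]={b,d}  FIRST[A]={d}  FIRST[B]={a}
[2] (stable)
  FIRST[S]={b,d}  FIRST[A]={d}  FIRST[B]={a}

FOLLOW iteration:
seed FOLLOW(S) with $
[1]
  S→S B: FOLLOW(S) ⊇ FIRST(B) = {a}; new: +{a}
  S→S B: FOLLOW(B) ⊇ FOLLOW(S) ⊇ {$,a}; new: +{$,a}
  S→b A: FOLLOW(A) ⊇ FOLLOW(S) ⊇ {$,a}; new: +{$,a}
  FOLLOW[S]={$,a}  FOLLOW[A]={$,a}  FOLLOW[B]={$,a}
[2] (stable)
  FOLLOW[S]={$,a}  FOLLOW[A]={$,a}  FOLLOW[B]={$,a}

FOLLOW(S) = ["$", "a"]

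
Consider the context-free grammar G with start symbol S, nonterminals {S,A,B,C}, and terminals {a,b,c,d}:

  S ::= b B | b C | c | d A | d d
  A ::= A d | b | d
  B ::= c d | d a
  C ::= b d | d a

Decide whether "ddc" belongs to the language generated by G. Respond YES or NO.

CNF form of G:
  S -> T0 A | T0 T0 | T3 B | T3 C | c
  A -> A T0 | b | d
  B -> T0 T2 | T1 T0
  C -> T0 T2 | T3 T0
  T0 -> d
  T1 -> c
  T2 -> a
  T3 -> b

Fill CYK table bottom-up:
  T[0,0] 'd' = {A,T0}  orig:{A}
  T[1,1] 'd' = {A,T0}  orig:{A}
  T[2,2] 'c' = {S,T1}  orig:{S}
  T[0,1] 'dd' = {A,S}
  T[1,2] 'dc' = ∅
  T[0,2] 'ddc' = ∅

S ∉ T[0,2] ⇒ NO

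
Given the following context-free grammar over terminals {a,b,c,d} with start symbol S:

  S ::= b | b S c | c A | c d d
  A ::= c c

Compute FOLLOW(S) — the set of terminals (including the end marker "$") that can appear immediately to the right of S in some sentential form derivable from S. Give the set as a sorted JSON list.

Compute FIRST by fixpoint:
round 1:
  A via A→c c: +{c}
  S via S→b: +{b}
  S via S→c A: +{c}
  FIRST[S]={b,c}  FIRST[A]={c}
round 2: done
  FIRST[S]={b,c}  FIRST[A]={c}

FOLLOW sets:
seed FOLLOW(S) with $
iter 1:
  S→b S c: FOLLOW(S) ⊇ FIRST(c) = {c}; new: +{c}
  S→c A: FOLLOW(A) ⊇ FOLLOW(S) ⊇ {$,c}; new: +{$,c}
  FOLLOW[S]={$,c}  FOLLOW[A]={$,c}
iter 2: (stable)
  FOLLOW[S]={$,c}  FOLLOW[A]={$,c}

FOLLOW(S) = ["$", "c"]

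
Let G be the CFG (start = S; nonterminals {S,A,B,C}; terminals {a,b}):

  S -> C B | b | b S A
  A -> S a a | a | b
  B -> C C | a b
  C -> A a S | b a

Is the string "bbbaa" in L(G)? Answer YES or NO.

Convert to CNF:
  S -> C B | T1 X4 | b
  A -> S X2 | a | b
  B -> C C | T0 T1
  C -> A X3 | T1 T0
  T0 -> a
  T1 -> b
  X2 -> T0 T0
  X3 -> T0 S
  X4 -> S A

CYK fill:
  [0..0]={A,S,T1}  "b"  orig:{A,S}
  [1..1]={A,S,T1}  "b"  orig:{A,S}
  [2..2]={A,S,T1}  "b"  orig:{A,S}
  [3..3]={A,T0}  "a"  orig:{A}
  [4..4]={A,T0}  "a"  orig:{A}
  [0..1]={X4}  "bb"  orig:{}
  [1..2]={X4}  "bb"  orig:{}
  [2..3]={C,X4}  "ba"  orig:{C}
  [3..4]={X2}  "aa"  orig:{}
  [0..2]={S}  "bbb"
  [1..3]={S}  "bba"
  [2..4]={A}  "baa"
  [0..3]={X4}  "bbba"  orig:{}
  [1..4]={X4}  "bbaa"  orig:{}
  [0..4]={A,S}  "bbbaa"

S ∈ T[0,4] ⇒ YES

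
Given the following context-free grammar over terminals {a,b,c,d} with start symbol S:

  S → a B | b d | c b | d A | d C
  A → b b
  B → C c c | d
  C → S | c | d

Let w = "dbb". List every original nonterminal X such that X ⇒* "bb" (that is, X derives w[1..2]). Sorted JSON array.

Convert to CNF:
  S -> T0 T3 | T1 T0 | T2 B | T3 A | T3 C
  A -> T0 T0
  B -> C X4 | d
  C -> T0 T3 | T1 T0 | T2 B | T3 A | T3 C | c | d
  T0 -> b
  T1 -> c
  T2 -> a
  T3 -> d
  X4 -> T1 T1

CYK fill — only the sub-triangle for w[1..2]:
  [1..1]={T0}  "b"  orig:{}
  [2..2]={T0}  "b"  orig:{}
  [1..2]={A}  "bb"

Original NTs in T[1,2] deriving "bb": ["A"]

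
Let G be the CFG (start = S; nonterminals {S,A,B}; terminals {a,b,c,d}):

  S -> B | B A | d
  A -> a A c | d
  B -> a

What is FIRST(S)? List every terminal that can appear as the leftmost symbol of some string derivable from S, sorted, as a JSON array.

FIRST iteration:
pass 1:
  A via A→a A c: +{a}
  A via A→d: +{d}
  B via B→a: +{a}
  S via S→B: +{a}
  S via S→d: +{d}
  S: {a,d}  A: {a,d}  B: {a}
pass 2: (no change)
  S: {a,d}  A: {a,d}  B: {a}

FIRST(S) = ["a", "d"]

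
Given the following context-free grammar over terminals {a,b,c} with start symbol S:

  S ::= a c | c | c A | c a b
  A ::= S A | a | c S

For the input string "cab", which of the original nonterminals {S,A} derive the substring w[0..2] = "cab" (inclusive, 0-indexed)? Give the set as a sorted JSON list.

Convert to CNF:
  S -> T0 A | T0 X3 | T1 T0 | c
  A -> S A | T0 S | a
  T0 -> c
  T1 -> a
  T2 -> b
  X3 -> T1 T2

CYK table (by increasing span) — only the sub-triangle for w[0..2]:
  T[0,0] 'c' = {S,T0}  orig:{S}
  T[1,1] 'a' = {A,T1}  orig:{A}
  T[2,2] 'b' = {T2}  orig:{}
  T[0,1] 'ca' = {A,S}
  T[1,2] 'ab' = {X3}  orig:{}
  T[0,2] 'cab' = {S}

Original NTs in T[0,2] deriving "cab": ["S"]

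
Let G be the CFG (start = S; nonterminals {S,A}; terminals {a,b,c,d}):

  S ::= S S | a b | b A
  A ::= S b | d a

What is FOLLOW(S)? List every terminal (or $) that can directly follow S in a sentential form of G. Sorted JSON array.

FIRST sets, iterate to fixpoint:
iter 1:
  A via A→d a: +{d}
  S via S→a b: +{a}
  S via S→b A: +{b}
  FIRST[S]={a,b}  FIRST[A]={d}
iter 2:
  A via A→S b: +{a,b}
  FIRST[S]={a,b}  FIRST[A]={a,b,d}
iter 3: (stable)
  FIRST[S]={a,b}  FIRST[A]={a,b,d}

FOLLOW iteration:
initialize: $ ∈ FOLLOW(S)
iter 1:
  A→S b: FOLLOW(S) ⊇ FIRST(b) = {b}; new: +{b}
  S→S S: FOLLOW(S) ⊇ FIRST(S) = {a,b}; new: +{a}
  S→b A: FOLLOW(A) ⊇ FOLLOW(S) ⊇ {$,a,b}; new: +{$,a,b}
  S: {$,a,b}  A: {$,a,b}
iter 2: (stable)
  S: {$,a,b}  A: {$,a,b}

FOLLOW(S) = ["$", "a", "b"]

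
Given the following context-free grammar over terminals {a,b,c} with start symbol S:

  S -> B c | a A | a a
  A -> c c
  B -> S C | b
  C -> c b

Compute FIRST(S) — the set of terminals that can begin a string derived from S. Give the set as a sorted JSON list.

FIRST sets, iterate to fixpoint:
pass 1:
  A via A→c c: +{c}
  B via B→b: +{b}
  C via C→c b: +{c}
  S via S→B c: +{b}
  S via S→a A: +{a}
  S: {a,b}  A: {c}  B: {b}  C: {c}
pass 2:
  B via B→S C: +{a}
  S: {a,b}  A: {c}  B: {a,b}  C: {c}
pass 3: done
  S: {a,b}  A: {c}  B: {a,b}  C: {c}

FIRST(S) = ["a", "b"]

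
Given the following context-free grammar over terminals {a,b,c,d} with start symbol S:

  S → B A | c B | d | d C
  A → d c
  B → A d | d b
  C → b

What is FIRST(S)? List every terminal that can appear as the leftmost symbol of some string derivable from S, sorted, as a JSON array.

FIRST iteration:
round 1:
  A via A→d c: +{d}
  B via B→A d: +{d}
  C via C→b: +{b}
  S via S→B A: +{d}
  S via S→c B: +{c}
  S: {c,d}  A: {d}  B: {d}  C: {b}
round 2: (stable)
  S: {c,d}  A: {d}  B: {d}  C: {b}

FIRST(S) = ["c", "d"]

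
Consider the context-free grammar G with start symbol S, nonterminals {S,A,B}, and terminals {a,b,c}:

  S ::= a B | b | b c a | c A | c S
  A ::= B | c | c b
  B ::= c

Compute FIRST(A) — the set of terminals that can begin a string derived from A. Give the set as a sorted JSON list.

Compute FIRST by fixpoint:
pass 1:
  A via A→c: +{c}
  B via B→c: +{c}
  S via S→a B: +{a}
  S via S→b: +{b}
  S via S→c A: +{c}
  S: {a,b,c}  A: {c}  B: {c}
pass 2: done
  S: {a,b,c}  A: {c}  B: {c}

FIRST(A) = ["c"]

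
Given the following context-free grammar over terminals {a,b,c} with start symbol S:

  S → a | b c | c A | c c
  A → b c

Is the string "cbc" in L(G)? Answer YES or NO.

Convert to CNF:
  S -> T0 T1 | T1 A | T1 T1 | a
  A -> T0 T1
  T0 -> b
  T1 -> c

CYK fill:
  T[0,0] 'c' = {T1}  orig:{}
  T[1,1] 'b' = {T0}  orig:{}
  T[2,2] 'c' = {T1}  orig:{}
  T[0,1] 'cb' = ∅
  T[1,2] 'bc' = {A,S}
  T[0,2] 'cbc' = {S}

S ∈ T[0,2] ⇒ YES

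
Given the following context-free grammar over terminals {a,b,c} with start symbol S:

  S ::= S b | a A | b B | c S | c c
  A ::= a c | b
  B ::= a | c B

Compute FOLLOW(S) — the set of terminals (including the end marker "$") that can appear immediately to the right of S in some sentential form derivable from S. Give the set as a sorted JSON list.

Compute FIRST by fixpoint:
pass 1:
  A via A→a c: +{a}
  A via A→b: +{b}
  B via B→a: +{a}
  B via B→c B: +{c}
  S via S→a A: +{a}
  S via S→b B: +{b}
  S via S→c S: +{c}
  FIRST(S)={a,b,c}  FIRST(A)={a,b}  FIRST(B)={a,c}
pass 2: (stable)
  FIRST(S)={a,b,c}  FIRST(A)={a,b}  FIRST(B)={a,c}

FOLLOW sets:
initialize: $ ∈ FOLLOW(S)
round 1:
  S→S b: FOLLOW(S) ⊇ FIRST(b) = {b}; new: +{b}
  S→a A: FOLLOW(A) ⊇ FOLLOW(S) ⊇ {$,b}; new: +{$,b}
  S→b B: FOLLOW(B) ⊇ FOLLOW(S) ⊇ {$,b}; new: +{$,b}
  S: {$,b}  A: {$,b}  B: {$,b}
round 2: (no change)
  S: {$,b}  A: {$,b}  B: {$,b}

FOLLOW(S) = ["$", "b"]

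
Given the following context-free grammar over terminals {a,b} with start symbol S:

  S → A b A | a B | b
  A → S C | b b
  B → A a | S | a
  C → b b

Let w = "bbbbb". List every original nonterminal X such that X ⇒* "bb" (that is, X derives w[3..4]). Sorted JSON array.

Convert to CNF:
  S -> A X3 | T1 B | b
  A -> S C | T0 T0
  B -> A T1 | A X2 | T1 B | a | b
  C -> T0 T0
  T0 -> b
  T1 -> a
  X2 -> T0 A
  X3 -> T0 A

CYK fill (cells [i..j] with 3 ≤ i ≤ j ≤ 4 only):
  cell(3,3) b: {B,S,T0}  orig:{B,S}
  cell(4,4) b: {B,S,T0}  orig:{B,S}
  cell(3,4) bb: {A,C}

Original NTs in T[3,4] deriving "bb": ["A", "C"]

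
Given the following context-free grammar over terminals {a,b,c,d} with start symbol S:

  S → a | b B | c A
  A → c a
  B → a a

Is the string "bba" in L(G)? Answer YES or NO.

CNF form of G:
  S -> T0 A | T2 B | a
  A -> T0 T1
  B -> T1 T1
  T0 -> c
  T1 -> a
  T2 -> b

CYK fill:
  cell(0,0) b: {T2}  orig:{}
  cell(1,1) b: {T2}  orig:{}
  cell(2,2) a: {S,T1}  orig:{S}
  cell(0,1) bb: ∅
  cell(1,2) ba: ∅
  cell(0,2) bba: ∅

S ∉ T[0,2] ⇒ NO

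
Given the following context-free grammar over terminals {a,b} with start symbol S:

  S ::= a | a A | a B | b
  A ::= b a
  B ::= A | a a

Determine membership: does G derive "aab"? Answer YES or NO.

Convert to CNF:
  S -> T1 A | T1 B | a | b
  A -> T0 T1
  B -> T0 T1 | T1 T1
  T0 -> b
  T1 -> a

CYK fill:
  T[0,0] 'a' = {S,T1}  orig:{S}
  T[1,1] 'a' = {S,T1}  orig:{S}
  T[2,2] 'b' = {S,T0}  orig:{S}
  T[0,1] 'aa' = {B}
  T[1,2] 'ab' = ∅
  T[0,2] 'aab' = ∅

S ∉ T[0,2] ⇒ NO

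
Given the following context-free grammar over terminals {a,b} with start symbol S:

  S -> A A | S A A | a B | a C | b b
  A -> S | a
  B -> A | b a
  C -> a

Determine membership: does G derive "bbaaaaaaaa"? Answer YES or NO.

Convert to CNF:
  S -> A A | S X4 | T0 B | T0 C | T1 T1
  A -> A A | S X2 | T0 B | T0 C | T1 T1 | a
  B -> A A | S X3 | T0 B | T0 C | T1 T0 | T1 T1 | a
  C -> a
  T0 -> a
  T1 -> b
  X2 -> A A
  X3 -> A A
  X4 -> A A

Fill CYK table bottom-up:
  [0..0]={T1}  "b"  orig:{}
  [1..1]={T1}  "b"  orig:{}
  [2..2]={A,B,C,T0}  "a"  orig:{A,B,C}
  [3..3]={A,B,C,T0}  "a"  orig:{A,B,C}
  [4..4]={A,B,C,T0}  "a"  orig:{A,B,C}
  [5..5]={A,B,C,T0}  "a"  orig:{A,B,C}
  [6..6]={A,B,C,T0}  "a"  orig:{A,B,C}
  [7..7]={A,B,C,T0}  "a"  orig:{A,B,C}
  [8..8]={A,B,C,T0}  "a"  orig:{A,B,C}
  [9..9]={A,B,C,T0}  "a"  orig:{A,B,C}
  [0..1]={A,B,S}  "bb"
  [1..2]={B}  "ba"
  [2..3]={A,B,S,X2,X3,X4}  "aa"  orig:{A,B,S}
  [3..4]={A,B,S,X2,X3,X4}  "aa"  orig:{A,B,S}
  [4..5]={A,B,S,X2,X3,X4}  "aa"  orig:{A,B,S}
  [5..6]={A,B,S,X2,X3,X4}  "aa"  orig:{A,B,S}
  [6..7]={A,B,S,X2,X3,X4}  "aa"  orig:{A,B,S}
  [7..8]={A,B,S,X2,X3,X4}  "aa"  orig:{A,B,S}
  [8..9]={A,B,S,X2,X3,X4}  "aa"  orig:{A,B,S}
  [0..2]={A,B,S,X2,X3,X4}  "bba"  orig:{A,B,S}
  [1..3]=∅  "baa"
  [2..4]={A,B,S,X2,X3,X4}  "aaa"  orig:{A,B,S}
  [3..5]={A,B,S,X2,X3,X4}  "aaa"  orig:{A,B,S}
  [4..6]={A,B,S,X2,X3,X4}  "aaa"  orig:{A,B,S}
  [5..7]={A,B,S,X2,X3,X4}  "aaa"  orig:{A,B,S}
  [6..8]={A,B,S,X2,X3,X4}  "aaa"  orig:{A,B,S}
  [7..9]={A,B,S,X2,X3,X4}  "aaa"  orig:{A,B,S}
  [0..3]={A,B,S,X2,X3,X4}  "bbaa"  orig:{A,B,S}
  [1..4]=∅  "baaa"
  [2..5]={A,B,S,X2,X3,X4}  "aaaa"  orig:{A,B,S}
  [3..6]={A,B,S,X2,X3,X4}  "aaaa"  orig:{A,B,S}
  [4..7]={A,B,S,X2,X3,X4}  "aaaa"  orig:{A,B,S}
  [5..8]={A,B,S,X2,X3,X4}  "aaaa"  orig:{A,B,S}
  [6..9]={A,B,S,X2,X3,X4}  "aaaa"  orig:{A,B,S}
  [0..4]={A,B,S,X2,X3,X4}  "bbaaa"  orig:{A,B,S}
  [1..5]=∅  "baaaa"
  [2..6]={A,B,S,X2,X3,X4}  "aaaaa"  orig:{A,B,S}
  [3..7]={A,B,S,X2,X3,X4}  "aaaaa"  orig:{A,B,S}
  [4..8]={A,B,S,X2,X3,X4}  "aaaaa"  orig:{A,B,S}
  [5..9]={A,B,S,X2,X3,X4}  "aaaaa"  orig:{A,B,S}
  [0..5]={A,B,S,X2,X3,X4}  "bbaaaa"  orig:{A,B,S}
  [1..6]=∅  "baaaaa"
  [2..7]={A,B,S,X2,X3,X4}  "aaaaaa"  orig:{A,B,S}
  [3..8]={A,B,S,X2,X3,X4}  "aaaaaa"  orig:{A,B,S}
  [4..9]={A,B,S,X2,X3,X4}  "aaaaaa"  orig:{A,B,S}
  [0..6]={A,B,S,X2,X3,X4}  "bbaaaaa"  orig:{A,B,S}
  [1..7]=∅  "baaaaaa"
  [2..8]={A,B,S,X2,X3,X4}  "aaaaaaa"  orig:{A,B,S}
  [3..9]={A,B,S,X2,X3,X4}  "aaaaaaa"  orig:{A,B,S}
  [0..7]={A,B,S,X2,X3,X4}  "bbaaaaaa"  orig:{A,B,S}
  [1..8]=∅  "baaaaaaa"
  [2..9]={A,B,S,X2,X3,X4}  "aaaaaaaa"  orig:{A,B,S}
  [0..8]={A,B,S,X2,X3,X4}  "bbaaaaaaa"  orig:{A,B,S}
  [1..9]=∅  "baaaaaaaa"
  [0..9]={A,B,S,X2,X3,X4}  "bbaaaaaaaa"  orig:{A,B,S}

S ∈ T[0,9] ⇒ YES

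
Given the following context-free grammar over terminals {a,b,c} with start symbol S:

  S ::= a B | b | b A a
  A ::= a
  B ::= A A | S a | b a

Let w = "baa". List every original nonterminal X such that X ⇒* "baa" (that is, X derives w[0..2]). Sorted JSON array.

CNF form of G:
  S -> T0 B | T1 X2 | b
  A -> a
  B -> A A | S T0 | T1 T0
  T0 -> a
  T1 -> b
  X2 -> A T0

CYK table (by increasing span), restricted to cells inside w[0..2]:
  [0..0]={S,T1}  "b"  orig:{S}
  [1..1]={A,T0}  "a"  orig:{A}
  [2..2]={A,T0}  "a"  orig:{A}
  [0..1]={B}  "ba"
  [1..2]={B,X2}  "aa"  orig:{B}
  [0..2]={S}  "baa"

Original NTs in T[0,2] deriving "baa": ["S"]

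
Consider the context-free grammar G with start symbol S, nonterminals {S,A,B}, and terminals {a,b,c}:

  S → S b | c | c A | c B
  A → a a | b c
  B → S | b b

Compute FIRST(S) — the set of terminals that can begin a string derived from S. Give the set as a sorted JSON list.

FIRST iteration:
[1]
  A via A→a a: +{a}
  A via A→b c: +{b}
  B via B→b b: +{b}
  S via S→c: +{c}
  FIRST(S)={c}  FIRST(A)={a,b}  FIRST(B)={b}
[2]
  B via B→S: +{c}
  FIRST(S)={c}  FIRST(A)={a,b}  FIRST(B)={b,c}
[3] (no change)
  FIRST(S)={c}  FIRST(A)={a,b}  FIRST(B)={b,c}

FIRST(S) = ["c"]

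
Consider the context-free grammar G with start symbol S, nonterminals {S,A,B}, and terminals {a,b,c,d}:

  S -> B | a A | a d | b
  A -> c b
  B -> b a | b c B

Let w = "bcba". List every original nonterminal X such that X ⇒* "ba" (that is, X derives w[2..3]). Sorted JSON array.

Convert to CNF:
  S -> T1 T2 | T1 X5 | T2 A | T2 T3 | b
  A -> T0 T1
  B -> T1 T2 | T1 X4
  T0 -> c
  T1 -> b
  T2 -> a
  T3 -> d
  X4 -> T0 B
  X5 -> T0 B

CYK fill (cells [i..j] with 2 ≤ i ≤ j ≤ 3 only):
  T[2,2] 'b' = {S,T1}  orig:{S}
  T[3,3] 'a' = {T2}  orig:{}
  T[2,3] 'ba' = {B,S}

Original NTs in T[2,3] deriving "ba": ["B", "S"]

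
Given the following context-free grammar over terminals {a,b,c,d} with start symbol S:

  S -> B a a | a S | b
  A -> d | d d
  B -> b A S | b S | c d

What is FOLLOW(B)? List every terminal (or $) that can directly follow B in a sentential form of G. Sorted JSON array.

FIRST sets, iterate to fixpoint:
pass 1:
  A via A→d: +{d}
  B via B→b A S: +{b}
  B via B→c d: +{c}
  S via S→B a a: +{b,c}
  S via S→a S: +{a}
  FIRST(S)={a,b,c}  FIRST(A)={d}  FIRST(B)={b,c}
pass 2: — fixpoint
  FIRST(S)={a,b,c}  FIRST(A)={d}  FIRST(B)={b,c}

FOLLOW sets:
seed FOLLOW(S) with $
iter 1:
  B→b A S: FOLLOW(A) ⊇ FIRST(S) = {a,b,c}; new: +{a,b,c}
  S→B a a: FOLLOW(B) ⊇ FIRST(a) = {a}; new: +{a}
  S: {$}  A: {a,b,c}  B: {a}
iter 2:
  B→b A S: FOLLOW(S) ⊇ FOLLOW(B) ⊇ {a}; new: +{a}
  S: {$,a}  A: {a,b,c}  B: {a}
iter 3: (no change)
  S: {$,a}  A: {a,b,c}  B: {a}

FOLLOW(B) = ["a"]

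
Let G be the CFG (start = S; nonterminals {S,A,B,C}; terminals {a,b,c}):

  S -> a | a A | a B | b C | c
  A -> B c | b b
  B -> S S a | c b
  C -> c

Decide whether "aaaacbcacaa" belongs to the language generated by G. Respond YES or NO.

CNF form of G:
  S -> T1 C | T2 A | T2 B | a | c
  A -> B T0 | T1 T1
  B -> S X3 | T0 T1
  C -> c
  T0 -> c
  T1 -> b
  T2 -> a
  X3 -> S T2

CYK fill:
  [0..0]={S,T2}  "a"  orig:{S}
  [1..1]={S,T2}  "a"  orig:{S}
  [2..2]={S,T2}  "a"  orig:{S}
  [3..3]={S,T2}  "a"  orig:{S}
  [4..4]={C,S,T0}  "c"  orig:{C,S}
  [5..5]={T1}  "b"  orig:{}
  [6..6]={C,S,T0}  "c"  orig:{C,S}
  [7..7]={S,T2}  "a"  orig:{S}
  [8..8]={C,S,T0}  "c"  orig:{C,S}
  [9..9]={S,T2}  "a"  orig:{S}
  [10..10]={S,T2}  "a"  orig:{S}
  [0..1]={X3}  "aa"  orig:{}
  [1..2]={X3}  "aa"  orig:{}
  [2..3]={X3}  "aa"  orig:{}
  [3..4]=∅  "ac"
  [4..5]={B}  "cb"
  [5..6]={S}  "bc"
  [6..7]={X3}  "ca"  orig:{}
  [7..8]=∅  "ac"
  [8..9]={X3}  "ca"  orig:{}
  [9..10]={X3}  "aa"  orig:{}
  [0..2]={B}  "aaa"
  [1..3]={B}  "aaa"
  [2..4]=∅  "aac"
  [3..5]={S}  "acb"
  [4..6]={A}  "cbc"
  [5..7]={X3}  "bca"  orig:{}
  [6..8]=∅  "cac"
  [7..9]={B}  "aca"
  [8..10]={B}  "caa"
  [0..3]={S}  "aaaa"
  [1..4]={A}  "aaac"
  [2..5]=∅  "aacb"
  [3..6]={S}  "acbc"
  [4..7]={B}  "cbca"
  [5..8]=∅  "bcac"
  [6..9]=∅  "caca"
  [7..10]={S}  "acaa"
  [0..4]={S}  "aaaac"
  [1..5]=∅  "aaacb"
  [2..6]=∅  "aacbc"
  [3..7]={B,S,X3}  "acbca"  orig:{B,S}
  [4..8]={A}  "cbcac"
  [5..9]=∅  "bcaca"
  [6..10]=∅  "cacaa"
  [0..5]=∅  "aaaacb"
  [1..6]=∅  "aaacbc"
  [2..7]={B,S}  "aacbca"
  [3..8]={A,S}  "acbcac"
  [4..9]=∅  "cbcaca"
  [5..10]=∅  "bcacaa"
  [0..6]=∅  "aaaacbc"
  [1..7]={S}  "aaacbca"
  [2..8]={A,S}  "aacbcac"
  [3..9]={B,X3}  "acbcaca"  orig:{B}
  [4..10]=∅  "cbcacaa"
  [0..7]={B}  "aaaacbca"
  [1..8]={S}  "aaacbcac"
  [2..9]={B,S,X3}  "aacbcaca"  orig:{B,S}
  [3..10]={B}  "acbcacaa"
  [0..8]={A}  "aaaacbcac"
  [1..9]={B,S,X3}  "aaacbcaca"  orig:{B,S}
  [2..10]={B,S,X3}  "aacbcacaa"  orig:{B,S}
  [0..9]={B,S}  "aaaacbcaca"
  [1..10]={B,S,X3}  "aaacbcacaa"  orig:{B,S}
  [0..10]={B,S,X3}  "aaaacbcacaa"  orig:{B,S}

S ∈ T[0,10] ⇒ YES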